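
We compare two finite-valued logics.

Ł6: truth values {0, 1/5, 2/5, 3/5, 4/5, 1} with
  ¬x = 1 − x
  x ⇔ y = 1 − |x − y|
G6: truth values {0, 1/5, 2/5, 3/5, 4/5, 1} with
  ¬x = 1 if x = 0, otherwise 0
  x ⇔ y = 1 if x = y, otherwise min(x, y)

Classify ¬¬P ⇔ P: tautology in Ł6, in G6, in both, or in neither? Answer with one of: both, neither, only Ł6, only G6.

only Ł6

In Ł6: every assignment gives 1 — tautology.
In G6: at P = 1/5 the value is 1/5 — not a tautology.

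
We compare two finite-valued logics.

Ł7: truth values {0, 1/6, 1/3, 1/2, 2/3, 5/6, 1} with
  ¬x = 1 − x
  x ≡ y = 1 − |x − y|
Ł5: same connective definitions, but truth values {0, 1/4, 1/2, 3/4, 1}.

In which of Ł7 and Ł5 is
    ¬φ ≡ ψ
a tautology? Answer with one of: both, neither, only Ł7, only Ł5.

neither

In Ł7: at φ = 0, ψ = 0 the value is 0 — not a tautology.
In Ł5: at φ = 0, ψ = 0 the value is 0 — not a tautology.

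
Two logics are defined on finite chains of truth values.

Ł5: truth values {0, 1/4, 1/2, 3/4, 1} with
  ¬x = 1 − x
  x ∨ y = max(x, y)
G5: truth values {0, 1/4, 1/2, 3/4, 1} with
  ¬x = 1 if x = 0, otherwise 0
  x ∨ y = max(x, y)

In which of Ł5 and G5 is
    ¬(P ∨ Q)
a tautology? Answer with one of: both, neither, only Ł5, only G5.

neither

In Ł5: at P = 0, Q = 1/4 the value is 3/4 — not a tautology.
In G5: at P = 0, Q = 1/4 the value is 0 — not a tautology.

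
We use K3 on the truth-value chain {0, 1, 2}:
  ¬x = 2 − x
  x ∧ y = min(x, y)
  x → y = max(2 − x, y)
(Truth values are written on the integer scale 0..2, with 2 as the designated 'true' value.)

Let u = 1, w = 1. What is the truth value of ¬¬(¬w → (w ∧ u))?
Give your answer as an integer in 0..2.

1

¬w = ¬1 = 1
w ∧ u = 1 ∧ 1 = 1
¬w → (w ∧ u) = 1 → 1 = 1
¬(¬w → (w ∧ u)) = ¬1 = 1
¬¬(¬w → (w ∧ u)) = ¬1 = 1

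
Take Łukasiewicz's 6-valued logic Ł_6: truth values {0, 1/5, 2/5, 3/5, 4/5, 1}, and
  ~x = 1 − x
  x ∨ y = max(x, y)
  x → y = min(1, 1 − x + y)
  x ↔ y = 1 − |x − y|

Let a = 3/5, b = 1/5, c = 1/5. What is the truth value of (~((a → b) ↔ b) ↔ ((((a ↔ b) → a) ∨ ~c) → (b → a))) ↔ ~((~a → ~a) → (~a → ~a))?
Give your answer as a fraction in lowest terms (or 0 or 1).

3/5

a → b = 3/5 → 1/5 = 3/5
(a → b) ↔ b = 3/5 ↔ 1/5 = 3/5
~((a → b) ↔ b) = ~3/5 = 2/5
a ↔ b = 3/5 ↔ 1/5 = 3/5
(a ↔ b) → a = 3/5 → 3/5 = 1
~c = ~1/5 = 4/5
((a ↔ b) → a) ∨ ~c = 1 ∨ 4/5 = 1
b → a = 1/5 → 3/5 = 1
(((a ↔ b) → a) ∨ ~c) → (b → a) = 1 → 1 = 1
~((a → b) ↔ b) ↔ ((((a ↔ b) → a) ∨ ~c) → (b → a)) = 2/5 ↔ 1 = 2/5
~a = ~3/5 = 2/5
~a = ~3/5 = 2/5
~a → ~a = 2/5 → 2/5 = 1
~a = ~3/5 = 2/5
~a = ~3/5 = 2/5
~a → ~a = 2/5 → 2/5 = 1
(~a → ~a) → (~a → ~a) = 1 → 1 = 1
~((~a → ~a) → (~a → ~a)) = ~1 = 0
(~((a → b) ↔ b) ↔ ((((a ↔ b) → a) ∨ ~c) → (b → a))) ↔ ~((~a → ~a) → (~a → ~a)) = 2/5 ↔ 0 = 3/5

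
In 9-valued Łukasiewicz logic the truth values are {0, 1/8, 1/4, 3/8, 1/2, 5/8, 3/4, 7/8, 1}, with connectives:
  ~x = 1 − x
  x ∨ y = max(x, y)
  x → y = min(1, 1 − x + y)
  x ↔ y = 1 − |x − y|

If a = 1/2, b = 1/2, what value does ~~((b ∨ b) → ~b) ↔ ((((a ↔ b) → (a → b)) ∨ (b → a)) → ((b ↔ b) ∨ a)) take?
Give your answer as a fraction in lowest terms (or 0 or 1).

b ∨ b = 1/2 ∨ 1/2 = 1/2
~b = ~1/2 = 1/2
(b ∨ b) → ~b = 1/2 → 1/2 = 1
~((b ∨ b) → ~b) = ~1 = 0
~~((b ∨ b) → ~b) = ~0 = 1
a ↔ b = 1/2 ↔ 1/2 = 1
a → b = 1/2 → 1/2 = 1
(a ↔ b) → (a → b) = 1 → 1 = 1
b → a = 1/2 → 1/2 = 1
((a ↔ b) → (a → b)) ∨ (b → a) = 1 ∨ 1 = 1
b ↔ b = 1/2 ↔ 1/2 = 1
(b ↔ b) ∨ a = 1 ∨ 1/2 = 1
(((a ↔ b) → (a → b)) ∨ (b → a)) → ((b ↔ b) ∨ a) = 1 → 1 = 1
~~((b ∨ b) → ~b) ↔ ((((a ↔ b) → (a → b)) ∨ (b → a)) → ((b ↔ b) ∨ a)) = 1 ↔ 1 = 1

1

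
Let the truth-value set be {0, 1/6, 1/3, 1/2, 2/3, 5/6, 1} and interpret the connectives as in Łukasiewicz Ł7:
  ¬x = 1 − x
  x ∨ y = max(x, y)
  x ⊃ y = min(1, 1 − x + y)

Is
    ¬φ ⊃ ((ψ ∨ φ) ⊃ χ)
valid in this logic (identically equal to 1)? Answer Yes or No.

No

Counterexample: take φ = 0, ψ = 1/6, χ = 0.
¬φ = ¬0 = 1
ψ ∨ φ = 1/6 ∨ 0 = 1/6
(ψ ∨ φ) ⊃ χ = 1/6 ⊃ 0 = 5/6
¬φ ⊃ ((ψ ∨ φ) ⊃ χ) = 1 ⊃ 5/6 = 5/6
This gives 5/6 ≠ 1.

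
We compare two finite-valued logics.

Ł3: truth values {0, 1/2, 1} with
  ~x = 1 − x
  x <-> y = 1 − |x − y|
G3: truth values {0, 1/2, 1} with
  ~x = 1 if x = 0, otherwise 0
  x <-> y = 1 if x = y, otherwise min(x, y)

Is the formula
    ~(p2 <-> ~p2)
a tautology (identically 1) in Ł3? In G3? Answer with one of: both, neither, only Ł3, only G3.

only G3

In Ł3: at p2 = 1/2 the value is 0 — not a tautology.
In G3: every assignment gives 1 — tautology.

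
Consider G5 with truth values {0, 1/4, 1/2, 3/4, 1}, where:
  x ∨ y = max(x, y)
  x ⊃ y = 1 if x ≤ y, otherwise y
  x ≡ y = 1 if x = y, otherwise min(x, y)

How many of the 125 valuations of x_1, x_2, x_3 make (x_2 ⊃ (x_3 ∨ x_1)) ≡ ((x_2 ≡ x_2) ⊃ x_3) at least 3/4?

66

value 1: 45 assignments (counts)
value 3/4: 21 assignments (counts)
value 1/2: 19 assignments
value 1/4: 19 assignments
value 0: 21 assignments
So 66 of the 125 assignments meet the threshold.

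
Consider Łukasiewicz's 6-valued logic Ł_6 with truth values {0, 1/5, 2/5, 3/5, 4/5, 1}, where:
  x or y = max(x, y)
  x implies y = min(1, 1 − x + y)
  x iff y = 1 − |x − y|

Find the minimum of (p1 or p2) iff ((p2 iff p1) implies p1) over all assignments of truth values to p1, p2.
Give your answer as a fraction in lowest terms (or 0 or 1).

3/5

Take p1 = 2/5, p2 = 0:
p1 or p2 = 2/5 or 0 = 2/5
p2 iff p1 = 0 iff 2/5 = 3/5
(p2 iff p1) implies p1 = 3/5 implies 2/5 = 4/5
(p1 or p2) iff ((p2 iff p1) implies p1) = 2/5 iff 4/5 = 3/5
No assignment yields a value below 3/5, so this is the minimum.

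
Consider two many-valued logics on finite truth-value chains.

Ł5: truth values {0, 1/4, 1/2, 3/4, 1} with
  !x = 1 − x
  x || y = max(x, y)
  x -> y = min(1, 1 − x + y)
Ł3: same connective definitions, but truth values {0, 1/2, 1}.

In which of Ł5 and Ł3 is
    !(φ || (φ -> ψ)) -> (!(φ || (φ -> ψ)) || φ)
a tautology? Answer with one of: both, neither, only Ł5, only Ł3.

In Ł5: every assignment gives 1 — tautology.
In Ł3: every assignment gives 1 — tautology.

both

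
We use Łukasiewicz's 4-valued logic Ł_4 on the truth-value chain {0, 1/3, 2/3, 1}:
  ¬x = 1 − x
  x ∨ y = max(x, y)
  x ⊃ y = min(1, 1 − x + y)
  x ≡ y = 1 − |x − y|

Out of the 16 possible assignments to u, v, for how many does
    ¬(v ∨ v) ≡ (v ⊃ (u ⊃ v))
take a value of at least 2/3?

8

u = 0, v = 0 ↦ 1  ≥
u = 0, v = 1/3 ↦ 2/3  ≥
u = 0, v = 2/3 ↦ 1/3  <
u = 0, v = 1 ↦ 0  <
u = 1/3, v = 0 ↦ 1  ≥
u = 1/3, v = 1/3 ↦ 2/3  ≥
u = 1/3, v = 2/3 ↦ 1/3  <
u = 1/3, v = 1 ↦ 0  <
u = 2/3, v = 0 ↦ 1  ≥
u = 2/3, v = 1/3 ↦ 2/3  ≥
u = 2/3, v = 2/3 ↦ 1/3  <
u = 2/3, v = 1 ↦ 0  <
u = 1, v = 0 ↦ 1  ≥
u = 1, v = 1/3 ↦ 2/3  ≥
u = 1, v = 2/3 ↦ 1/3  <
u = 1, v = 1 ↦ 0  <
So 8 of the 16 assignments meet the threshold.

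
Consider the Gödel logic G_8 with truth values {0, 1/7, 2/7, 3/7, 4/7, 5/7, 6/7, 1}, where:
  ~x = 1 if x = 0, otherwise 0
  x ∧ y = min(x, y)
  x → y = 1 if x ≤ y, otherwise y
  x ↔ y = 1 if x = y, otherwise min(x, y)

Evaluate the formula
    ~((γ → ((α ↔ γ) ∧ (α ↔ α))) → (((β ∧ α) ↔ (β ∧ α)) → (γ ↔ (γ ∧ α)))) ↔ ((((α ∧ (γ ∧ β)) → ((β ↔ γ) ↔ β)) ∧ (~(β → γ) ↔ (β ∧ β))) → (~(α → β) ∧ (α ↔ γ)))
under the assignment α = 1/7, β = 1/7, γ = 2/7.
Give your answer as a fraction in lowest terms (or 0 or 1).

α ↔ γ = 1/7 ↔ 2/7 = 1/7
α ↔ α = 1/7 ↔ 1/7 = 1
(α ↔ γ) ∧ (α ↔ α) = 1/7 ∧ 1 = 1/7
γ → ((α ↔ γ) ∧ (α ↔ α)) = 2/7 → 1/7 = 1/7
β ∧ α = 1/7 ∧ 1/7 = 1/7
β ∧ α = 1/7 ∧ 1/7 = 1/7
(β ∧ α) ↔ (β ∧ α) = 1/7 ↔ 1/7 = 1
γ ∧ α = 2/7 ∧ 1/7 = 1/7
γ ↔ (γ ∧ α) = 2/7 ↔ 1/7 = 1/7
((β ∧ α) ↔ (β ∧ α)) → (γ ↔ (γ ∧ α)) = 1 → 1/7 = 1/7
(γ → ((α ↔ γ) ∧ (α ↔ α))) → (((β ∧ α) ↔ (β ∧ α)) → (γ ↔ (γ ∧ α))) = 1/7 → 1/7 = 1
~((γ → ((α ↔ γ) ∧ (α ↔ α))) → (((β ∧ α) ↔ (β ∧ α)) → (γ ↔ (γ ∧ α)))) = ~1 = 0
γ ∧ β = 2/7 ∧ 1/7 = 1/7
α ∧ (γ ∧ β) = 1/7 ∧ 1/7 = 1/7
β ↔ γ = 1/7 ↔ 2/7 = 1/7
(β ↔ γ) ↔ β = 1/7 ↔ 1/7 = 1
(α ∧ (γ ∧ β)) → ((β ↔ γ) ↔ β) = 1/7 → 1 = 1
β → γ = 1/7 → 2/7 = 1
~(β → γ) = ~1 = 0
β ∧ β = 1/7 ∧ 1/7 = 1/7
~(β → γ) ↔ (β ∧ β) = 0 ↔ 1/7 = 0
((α ∧ (γ ∧ β)) → ((β ↔ γ) ↔ β)) ∧ (~(β → γ) ↔ (β ∧ β)) = 1 ∧ 0 = 0
α → β = 1/7 → 1/7 = 1
~(α → β) = ~1 = 0
α ↔ γ = 1/7 ↔ 2/7 = 1/7
~(α → β) ∧ (α ↔ γ) = 0 ∧ 1/7 = 0
(((α ∧ (γ ∧ β)) → ((β ↔ γ) ↔ β)) ∧ (~(β → γ) ↔ (β ∧ β))) → (~(α → β) ∧ (α ↔ γ)) = 0 → 0 = 1
~((γ → ((α ↔ γ) ∧ (α ↔ α))) → (((β ∧ α) ↔ (β ∧ α)) → (γ ↔ (γ ∧ α)))) ↔ ((((α ∧ (γ ∧ β)) → ((β ↔ γ) ↔ β)) ∧ (~(β → γ) ↔ (β ∧ β))) → (~(α → β) ∧ (α ↔ γ))) = 0 ↔ 1 = 0

0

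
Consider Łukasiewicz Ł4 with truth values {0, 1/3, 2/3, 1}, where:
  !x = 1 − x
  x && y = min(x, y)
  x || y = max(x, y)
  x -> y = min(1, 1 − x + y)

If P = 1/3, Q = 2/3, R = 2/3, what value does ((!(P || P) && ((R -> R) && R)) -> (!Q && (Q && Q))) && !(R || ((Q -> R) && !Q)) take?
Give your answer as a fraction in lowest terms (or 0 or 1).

P || P = 1/3 || 1/3 = 1/3
!(P || P) = !1/3 = 2/3
R -> R = 2/3 -> 2/3 = 1
(R -> R) && R = 1 && 2/3 = 2/3
!(P || P) && ((R -> R) && R) = 2/3 && 2/3 = 2/3
!Q = !2/3 = 1/3
Q && Q = 2/3 && 2/3 = 2/3
!Q && (Q && Q) = 1/3 && 2/3 = 1/3
(!(P || P) && ((R -> R) && R)) -> (!Q && (Q && Q)) = 2/3 -> 1/3 = 2/3
Q -> R = 2/3 -> 2/3 = 1
!Q = !2/3 = 1/3
(Q -> R) && !Q = 1 && 1/3 = 1/3
R || ((Q -> R) && !Q) = 2/3 || 1/3 = 2/3
!(R || ((Q -> R) && !Q)) = !2/3 = 1/3
((!(P || P) && ((R -> R) && R)) -> (!Q && (Q && Q))) && !(R || ((Q -> R) && !Q)) = 2/3 && 1/3 = 1/3

1/3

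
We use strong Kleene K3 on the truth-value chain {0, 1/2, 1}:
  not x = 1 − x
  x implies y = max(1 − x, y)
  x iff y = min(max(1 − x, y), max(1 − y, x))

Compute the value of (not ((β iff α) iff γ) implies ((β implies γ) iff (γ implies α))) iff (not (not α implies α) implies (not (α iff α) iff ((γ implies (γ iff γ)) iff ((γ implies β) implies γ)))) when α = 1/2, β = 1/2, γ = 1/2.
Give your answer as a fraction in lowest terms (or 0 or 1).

1/2

β iff α = 1/2 iff 1/2 = 1/2
(β iff α) iff γ = 1/2 iff 1/2 = 1/2
not ((β iff α) iff γ) = not 1/2 = 1/2
β implies γ = 1/2 implies 1/2 = 1/2
γ implies α = 1/2 implies 1/2 = 1/2
(β implies γ) iff (γ implies α) = 1/2 iff 1/2 = 1/2
not ((β iff α) iff γ) implies ((β implies γ) iff (γ implies α)) = 1/2 implies 1/2 = 1/2
not α = not 1/2 = 1/2
not α implies α = 1/2 implies 1/2 = 1/2
not (not α implies α) = not 1/2 = 1/2
α iff α = 1/2 iff 1/2 = 1/2
not (α iff α) = not 1/2 = 1/2
γ iff γ = 1/2 iff 1/2 = 1/2
γ implies (γ iff γ) = 1/2 implies 1/2 = 1/2
γ implies β = 1/2 implies 1/2 = 1/2
(γ implies β) implies γ = 1/2 implies 1/2 = 1/2
(γ implies (γ iff γ)) iff ((γ implies β) implies γ) = 1/2 iff 1/2 = 1/2
not (α iff α) iff ((γ implies (γ iff γ)) iff ((γ implies β) implies γ)) = 1/2 iff 1/2 = 1/2
not (not α implies α) implies (not (α iff α) iff ((γ implies (γ iff γ)) iff ((γ implies β) implies γ))) = 1/2 implies 1/2 = 1/2
(not ((β iff α) iff γ) implies ((β implies γ) iff (γ implies α))) iff (not (not α implies α) implies (not (α iff α) iff ((γ implies (γ iff γ)) iff ((γ implies β) implies γ)))) = 1/2 iff 1/2 = 1/2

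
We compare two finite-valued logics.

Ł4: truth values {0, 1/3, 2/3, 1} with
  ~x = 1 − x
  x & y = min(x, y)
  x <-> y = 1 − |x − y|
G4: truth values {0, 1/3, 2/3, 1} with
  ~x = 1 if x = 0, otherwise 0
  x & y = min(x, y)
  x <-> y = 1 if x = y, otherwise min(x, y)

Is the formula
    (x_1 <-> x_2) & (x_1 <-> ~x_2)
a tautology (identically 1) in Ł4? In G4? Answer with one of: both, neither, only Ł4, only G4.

In Ł4: at x_1 = 0, x_2 = 0 the value is 0 — not a tautology.
In G4: at x_1 = 0, x_2 = 0 the value is 0 — not a tautology.

neither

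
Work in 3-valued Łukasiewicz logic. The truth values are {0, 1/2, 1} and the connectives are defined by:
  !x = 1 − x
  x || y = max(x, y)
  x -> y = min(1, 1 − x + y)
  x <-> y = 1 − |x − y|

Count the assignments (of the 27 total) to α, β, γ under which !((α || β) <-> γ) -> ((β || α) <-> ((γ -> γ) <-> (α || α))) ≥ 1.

value 1: 24 assignments (counts)
value 1/2: 2 assignments
value 0: 1 assignment
So 24 of the 27 assignments meet the threshold.

24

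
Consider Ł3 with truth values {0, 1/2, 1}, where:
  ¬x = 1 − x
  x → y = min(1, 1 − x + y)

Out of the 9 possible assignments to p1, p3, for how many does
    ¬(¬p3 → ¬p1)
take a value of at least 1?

p1 = 0, p3 = 0 ↦ 0  <
p1 = 0, p3 = 1/2 ↦ 0  <
p1 = 0, p3 = 1 ↦ 0  <
p1 = 1/2, p3 = 0 ↦ 1/2  <
p1 = 1/2, p3 = 1/2 ↦ 0  <
p1 = 1/2, p3 = 1 ↦ 0  <
p1 = 1, p3 = 0 ↦ 1  ≥
p1 = 1, p3 = 1/2 ↦ 1/2  <
p1 = 1, p3 = 1 ↦ 0  <
So 1 of the 9 assignments meets the threshold.

1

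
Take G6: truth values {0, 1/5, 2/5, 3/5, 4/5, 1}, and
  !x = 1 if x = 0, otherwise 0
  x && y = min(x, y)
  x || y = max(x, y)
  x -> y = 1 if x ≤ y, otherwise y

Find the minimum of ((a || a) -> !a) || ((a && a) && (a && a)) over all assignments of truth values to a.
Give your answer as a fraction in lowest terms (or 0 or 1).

Take a = 1/5:
a || a = 1/5 || 1/5 = 1/5
!a = !1/5 = 0
(a || a) -> !a = 1/5 -> 0 = 0
a && a = 1/5 && 1/5 = 1/5
a && a = 1/5 && 1/5 = 1/5
(a && a) && (a && a) = 1/5 && 1/5 = 1/5
((a || a) -> !a) || ((a && a) && (a && a)) = 0 || 1/5 = 1/5
No assignment yields a value below 1/5, so this is the minimum.

1/5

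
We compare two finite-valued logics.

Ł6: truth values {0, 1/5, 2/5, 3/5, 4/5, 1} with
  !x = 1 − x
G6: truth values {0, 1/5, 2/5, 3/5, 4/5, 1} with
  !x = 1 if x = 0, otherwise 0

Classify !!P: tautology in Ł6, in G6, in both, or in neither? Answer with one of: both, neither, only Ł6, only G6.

In Ł6: at P = 0 the value is 0 — not a tautology.
In G6: at P = 0 the value is 0 — not a tautology.

neither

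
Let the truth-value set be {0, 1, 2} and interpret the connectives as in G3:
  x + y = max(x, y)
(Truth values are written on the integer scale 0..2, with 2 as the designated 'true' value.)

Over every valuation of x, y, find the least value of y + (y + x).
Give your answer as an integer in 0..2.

Take x = 0, y = 0:
y + x = 0 + 0 = 0
y + (y + x) = 0 + 0 = 0
No assignment yields a value below 0, so this is the minimum.

0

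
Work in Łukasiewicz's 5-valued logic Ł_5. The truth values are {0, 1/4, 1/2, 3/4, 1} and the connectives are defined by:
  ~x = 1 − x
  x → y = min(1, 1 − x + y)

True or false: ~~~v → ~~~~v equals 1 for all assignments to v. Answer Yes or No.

No

Counterexample: take v = 0.
~v = ~0 = 1
~~v = ~1 = 0
~~~v = ~0 = 1
~~~v = ~0 = 1
~~~~v = ~1 = 0
~~~v → ~~~~v = 1 → 0 = 0
This gives 0 ≠ 1.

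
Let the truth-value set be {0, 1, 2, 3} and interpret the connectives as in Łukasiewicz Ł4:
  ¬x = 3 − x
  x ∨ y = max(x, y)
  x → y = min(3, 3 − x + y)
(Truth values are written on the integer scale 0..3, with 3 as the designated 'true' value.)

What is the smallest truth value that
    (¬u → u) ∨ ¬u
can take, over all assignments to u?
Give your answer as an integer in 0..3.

Take u = 1:
¬u = ¬1 = 2
¬u → u = 2 → 1 = 2
¬u = ¬1 = 2
(¬u → u) ∨ ¬u = 2 ∨ 2 = 2
No assignment yields a value below 2, so this is the minimum.

2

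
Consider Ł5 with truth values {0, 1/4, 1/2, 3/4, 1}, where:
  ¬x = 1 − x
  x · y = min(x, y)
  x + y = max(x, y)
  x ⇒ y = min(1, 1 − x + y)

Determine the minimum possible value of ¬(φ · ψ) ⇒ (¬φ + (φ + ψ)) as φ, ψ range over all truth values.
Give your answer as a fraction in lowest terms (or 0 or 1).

Take φ = 1/2, ψ = 0:
φ · ψ = 1/2 · 0 = 0
¬(φ · ψ) = ¬0 = 1
¬φ = ¬1/2 = 1/2
φ + ψ = 1/2 + 0 = 1/2
¬φ + (φ + ψ) = 1/2 + 1/2 = 1/2
¬(φ · ψ) ⇒ (¬φ + (φ + ψ)) = 1 ⇒ 1/2 = 1/2
No assignment yields a value below 1/2, so this is the minimum.

1/2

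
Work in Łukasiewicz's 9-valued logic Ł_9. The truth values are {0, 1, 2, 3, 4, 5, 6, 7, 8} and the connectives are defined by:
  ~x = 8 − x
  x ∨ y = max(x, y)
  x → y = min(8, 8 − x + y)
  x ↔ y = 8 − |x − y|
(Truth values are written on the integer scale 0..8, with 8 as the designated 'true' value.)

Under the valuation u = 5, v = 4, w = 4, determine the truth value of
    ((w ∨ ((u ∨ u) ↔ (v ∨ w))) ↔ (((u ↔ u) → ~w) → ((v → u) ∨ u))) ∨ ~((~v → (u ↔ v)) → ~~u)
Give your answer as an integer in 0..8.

7

u ∨ u = 5 ∨ 5 = 5
v ∨ w = 4 ∨ 4 = 4
(u ∨ u) ↔ (v ∨ w) = 5 ↔ 4 = 7
w ∨ ((u ∨ u) ↔ (v ∨ w)) = 4 ∨ 7 = 7
u ↔ u = 5 ↔ 5 = 8
~w = ~4 = 4
(u ↔ u) → ~w = 8 → 4 = 4
v → u = 4 → 5 = 8
(v → u) ∨ u = 8 ∨ 5 = 8
((u ↔ u) → ~w) → ((v → u) ∨ u) = 4 → 8 = 8
(w ∨ ((u ∨ u) ↔ (v ∨ w))) ↔ (((u ↔ u) → ~w) → ((v → u) ∨ u)) = 7 ↔ 8 = 7
~v = ~4 = 4
u ↔ v = 5 ↔ 4 = 7
~v → (u ↔ v) = 4 → 7 = 8
~u = ~5 = 3
~~u = ~3 = 5
(~v → (u ↔ v)) → ~~u = 8 → 5 = 5
~((~v → (u ↔ v)) → ~~u) = ~5 = 3
((w ∨ ((u ∨ u) ↔ (v ∨ w))) ↔ (((u ↔ u) → ~w) → ((v → u) ∨ u))) ∨ ~((~v → (u ↔ v)) → ~~u) = 7 ∨ 3 = 7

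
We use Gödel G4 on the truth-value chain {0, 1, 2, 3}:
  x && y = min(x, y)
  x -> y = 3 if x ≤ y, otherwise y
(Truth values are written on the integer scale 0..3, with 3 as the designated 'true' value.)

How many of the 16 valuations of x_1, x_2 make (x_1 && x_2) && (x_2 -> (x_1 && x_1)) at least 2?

x_1 = 0, x_2 = 0 ↦ 0  <
x_1 = 0, x_2 = 1 ↦ 0  <
x_1 = 0, x_2 = 2 ↦ 0  <
x_1 = 0, x_2 = 3 ↦ 0  <
x_1 = 1, x_2 = 0 ↦ 0  <
x_1 = 1, x_2 = 1 ↦ 1  <
x_1 = 1, x_2 = 2 ↦ 1  <
x_1 = 1, x_2 = 3 ↦ 1  <
x_1 = 2, x_2 = 0 ↦ 0  <
x_1 = 2, x_2 = 1 ↦ 1  <
x_1 = 2, x_2 = 2 ↦ 2  ≥
x_1 = 2, x_2 = 3 ↦ 2  ≥
x_1 = 3, x_2 = 0 ↦ 0  <
x_1 = 3, x_2 = 1 ↦ 1  <
x_1 = 3, x_2 = 2 ↦ 2  ≥
x_1 = 3, x_2 = 3 ↦ 3  ≥
So 4 of the 16 assignments meet the threshold.

4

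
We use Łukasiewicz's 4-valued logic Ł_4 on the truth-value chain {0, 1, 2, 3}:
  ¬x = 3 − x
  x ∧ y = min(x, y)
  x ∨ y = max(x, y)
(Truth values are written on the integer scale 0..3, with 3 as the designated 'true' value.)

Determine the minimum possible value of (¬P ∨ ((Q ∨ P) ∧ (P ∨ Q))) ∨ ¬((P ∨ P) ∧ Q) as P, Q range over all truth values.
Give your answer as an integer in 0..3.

2

Take P = 1, Q = 1:
¬P = ¬1 = 2
Q ∨ P = 1 ∨ 1 = 1
P ∨ Q = 1 ∨ 1 = 1
(Q ∨ P) ∧ (P ∨ Q) = 1 ∧ 1 = 1
¬P ∨ ((Q ∨ P) ∧ (P ∨ Q)) = 2 ∨ 1 = 2
P ∨ P = 1 ∨ 1 = 1
(P ∨ P) ∧ Q = 1 ∧ 1 = 1
¬((P ∨ P) ∧ Q) = ¬1 = 2
(¬P ∨ ((Q ∨ P) ∧ (P ∨ Q))) ∨ ¬((P ∨ P) ∧ Q) = 2 ∨ 2 = 2
No assignment yields a value below 2, so this is the minimum.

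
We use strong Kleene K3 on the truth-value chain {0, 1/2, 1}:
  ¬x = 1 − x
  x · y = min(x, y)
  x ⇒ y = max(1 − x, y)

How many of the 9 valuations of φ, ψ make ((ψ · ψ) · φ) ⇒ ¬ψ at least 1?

φ = 0, ψ = 0 ↦ 1  ≥
φ = 0, ψ = 1/2 ↦ 1  ≥
φ = 0, ψ = 1 ↦ 1  ≥
φ = 1/2, ψ = 0 ↦ 1  ≥
φ = 1/2, ψ = 1/2 ↦ 1/2  <
φ = 1/2, ψ = 1 ↦ 1/2  <
φ = 1, ψ = 0 ↦ 1  ≥
φ = 1, ψ = 1/2 ↦ 1/2  <
φ = 1, ψ = 1 ↦ 0  <
So 5 of the 9 assignments meet the threshold.

5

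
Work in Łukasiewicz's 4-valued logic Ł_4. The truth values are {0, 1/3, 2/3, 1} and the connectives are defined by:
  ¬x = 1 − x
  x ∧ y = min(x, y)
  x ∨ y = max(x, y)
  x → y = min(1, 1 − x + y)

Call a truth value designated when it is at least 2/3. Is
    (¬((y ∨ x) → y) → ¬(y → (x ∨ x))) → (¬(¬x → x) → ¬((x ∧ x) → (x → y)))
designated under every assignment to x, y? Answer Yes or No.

No

Counterexample: take x = 0, y = 0.
y ∨ x = 0 ∨ 0 = 0
(y ∨ x) → y = 0 → 0 = 1
¬((y ∨ x) → y) = ¬1 = 0
x ∨ x = 0 ∨ 0 = 0
y → (x ∨ x) = 0 → 0 = 1
¬(y → (x ∨ x)) = ¬1 = 0
¬((y ∨ x) → y) → ¬(y → (x ∨ x)) = 0 → 0 = 1
¬x = ¬0 = 1
¬x → x = 1 → 0 = 0
¬(¬x → x) = ¬0 = 1
x ∧ x = 0 ∧ 0 = 0
x → y = 0 → 0 = 1
(x ∧ x) → (x → y) = 0 → 1 = 1
¬((x ∧ x) → (x → y)) = ¬1 = 0
¬(¬x → x) → ¬((x ∧ x) → (x → y)) = 1 → 0 = 0
(¬((y ∨ x) → y) → ¬(y → (x ∨ x))) → (¬(¬x → x) → ¬((x ∧ x) → (x → y))) = 1 → 0 = 0
This gives 0, which is below 2/3.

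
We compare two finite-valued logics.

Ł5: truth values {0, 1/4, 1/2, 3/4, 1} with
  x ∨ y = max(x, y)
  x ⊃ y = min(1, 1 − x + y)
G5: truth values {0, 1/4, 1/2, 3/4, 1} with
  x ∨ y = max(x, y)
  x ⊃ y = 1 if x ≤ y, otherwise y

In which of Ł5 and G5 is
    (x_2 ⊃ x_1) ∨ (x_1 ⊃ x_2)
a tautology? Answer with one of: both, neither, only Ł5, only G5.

In Ł5: every assignment gives 1 — tautology.
In G5: every assignment gives 1 — tautology.

both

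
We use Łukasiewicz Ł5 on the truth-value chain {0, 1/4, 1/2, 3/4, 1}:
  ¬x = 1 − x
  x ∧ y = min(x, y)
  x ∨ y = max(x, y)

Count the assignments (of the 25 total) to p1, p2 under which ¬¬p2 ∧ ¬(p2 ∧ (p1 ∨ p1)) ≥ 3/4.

4

value 1: 1 assignment (counts)
value 3/4: 3 assignments (counts)
value 1/2: 7 assignments
value 1/4: 8 assignments
value 0: 6 assignments
So 4 of the 25 assignments meet the threshold.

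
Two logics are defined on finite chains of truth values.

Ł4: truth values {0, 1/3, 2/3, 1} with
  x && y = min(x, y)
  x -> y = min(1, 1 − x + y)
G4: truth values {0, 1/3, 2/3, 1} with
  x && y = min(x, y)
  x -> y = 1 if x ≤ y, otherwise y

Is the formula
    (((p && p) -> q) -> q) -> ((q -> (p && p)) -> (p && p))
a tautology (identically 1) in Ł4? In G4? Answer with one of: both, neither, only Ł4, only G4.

In Ł4: every assignment gives 1 — tautology.
In G4: at p = 1/3, q = 0 the value is 1/3 — not a tautology.

only Ł4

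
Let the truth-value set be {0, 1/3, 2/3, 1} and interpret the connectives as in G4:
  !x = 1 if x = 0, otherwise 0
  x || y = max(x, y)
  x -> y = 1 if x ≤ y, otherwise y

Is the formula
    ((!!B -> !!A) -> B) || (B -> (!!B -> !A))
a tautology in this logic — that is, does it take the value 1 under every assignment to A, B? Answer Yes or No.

No

Counterexample: take A = 1/3, B = 1/3.
!B = !1/3 = 0
!!B = !0 = 1
!A = !1/3 = 0
!!A = !0 = 1
!!B -> !!A = 1 -> 1 = 1
(!!B -> !!A) -> B = 1 -> 1/3 = 1/3
!B = !1/3 = 0
!!B = !0 = 1
!A = !1/3 = 0
!!B -> !A = 1 -> 0 = 0
B -> (!!B -> !A) = 1/3 -> 0 = 0
((!!B -> !!A) -> B) || (B -> (!!B -> !A)) = 1/3 || 0 = 1/3
This gives 1/3 ≠ 1.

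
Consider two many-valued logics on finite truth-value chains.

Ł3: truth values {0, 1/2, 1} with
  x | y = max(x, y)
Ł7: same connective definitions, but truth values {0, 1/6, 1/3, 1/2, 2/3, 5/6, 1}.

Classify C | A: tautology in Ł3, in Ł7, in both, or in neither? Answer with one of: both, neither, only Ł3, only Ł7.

neither

In Ł3: at A = 0, C = 0 the value is 0 — not a tautology.
In Ł7: at A = 0, C = 0 the value is 0 — not a tautology.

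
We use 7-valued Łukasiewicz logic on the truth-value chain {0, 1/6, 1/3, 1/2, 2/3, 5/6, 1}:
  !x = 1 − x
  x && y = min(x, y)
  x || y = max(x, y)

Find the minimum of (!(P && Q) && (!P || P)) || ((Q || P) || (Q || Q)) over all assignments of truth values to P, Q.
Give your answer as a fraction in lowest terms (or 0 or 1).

Take P = 1/2, Q = 0:
P && Q = 1/2 && 0 = 0
!(P && Q) = !0 = 1
!P = !1/2 = 1/2
!P || P = 1/2 || 1/2 = 1/2
!(P && Q) && (!P || P) = 1 && 1/2 = 1/2
Q || P = 0 || 1/2 = 1/2
Q || Q = 0 || 0 = 0
(Q || P) || (Q || Q) = 1/2 || 0 = 1/2
(!(P && Q) && (!P || P)) || ((Q || P) || (Q || Q)) = 1/2 || 1/2 = 1/2
No assignment yields a value below 1/2, so this is the minimum.

1/2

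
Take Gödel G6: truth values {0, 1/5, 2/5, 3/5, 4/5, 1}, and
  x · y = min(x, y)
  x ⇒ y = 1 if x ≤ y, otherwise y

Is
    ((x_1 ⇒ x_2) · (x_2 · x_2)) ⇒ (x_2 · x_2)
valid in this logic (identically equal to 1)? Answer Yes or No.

At x_1 = 1/5, x_2 = 2/5, for instance:
x_1 ⇒ x_2 = 1/5 ⇒ 2/5 = 1
x_2 · x_2 = 2/5 · 2/5 = 2/5
(x_1 ⇒ x_2) · (x_2 · x_2) = 1 · 2/5 = 2/5
((x_1 ⇒ x_2) · (x_2 · x_2)) ⇒ (x_2 · x_2) = 2/5 ⇒ 2/5 = 1
and checking the remaining 35 assignments likewise gives ≥ 1 in every case.

Yes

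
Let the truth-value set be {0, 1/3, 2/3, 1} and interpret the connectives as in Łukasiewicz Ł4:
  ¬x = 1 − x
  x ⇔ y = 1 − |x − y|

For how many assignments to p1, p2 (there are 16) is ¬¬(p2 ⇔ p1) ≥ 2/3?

10

p1 = 0, p2 = 0 ↦ 1  ≥
p1 = 0, p2 = 1/3 ↦ 2/3  ≥
p1 = 0, p2 = 2/3 ↦ 1/3  <
p1 = 0, p2 = 1 ↦ 0  <
p1 = 1/3, p2 = 0 ↦ 2/3  ≥
p1 = 1/3, p2 = 1/3 ↦ 1  ≥
p1 = 1/3, p2 = 2/3 ↦ 2/3  ≥
p1 = 1/3, p2 = 1 ↦ 1/3  <
p1 = 2/3, p2 = 0 ↦ 1/3  <
p1 = 2/3, p2 = 1/3 ↦ 2/3  ≥
p1 = 2/3, p2 = 2/3 ↦ 1  ≥
p1 = 2/3, p2 = 1 ↦ 2/3  ≥
p1 = 1, p2 = 0 ↦ 0  <
p1 = 1, p2 = 1/3 ↦ 1/3  <
p1 = 1, p2 = 2/3 ↦ 2/3  ≥
p1 = 1, p2 = 1 ↦ 1  ≥
So 10 of the 16 assignments meet the threshold.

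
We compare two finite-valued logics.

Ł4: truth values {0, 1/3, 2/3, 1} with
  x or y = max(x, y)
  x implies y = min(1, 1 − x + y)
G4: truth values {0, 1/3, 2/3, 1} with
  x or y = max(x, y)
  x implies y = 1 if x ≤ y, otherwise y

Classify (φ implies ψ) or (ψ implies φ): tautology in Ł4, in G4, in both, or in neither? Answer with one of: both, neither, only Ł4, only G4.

In Ł4: every assignment gives 1 — tautology.
In G4: every assignment gives 1 — tautology.

both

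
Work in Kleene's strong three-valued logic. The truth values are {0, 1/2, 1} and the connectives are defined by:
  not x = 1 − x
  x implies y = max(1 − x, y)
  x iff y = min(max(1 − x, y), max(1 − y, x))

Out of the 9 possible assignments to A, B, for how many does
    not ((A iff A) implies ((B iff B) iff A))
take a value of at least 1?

2

A = 0, B = 0 ↦ 1  ≥
A = 0, B = 1/2 ↦ 1/2  <
A = 0, B = 1 ↦ 1  ≥
A = 1/2, B = 0 ↦ 1/2  <
A = 1/2, B = 1/2 ↦ 1/2  <
A = 1/2, B = 1 ↦ 1/2  <
A = 1, B = 0 ↦ 0  <
A = 1, B = 1/2 ↦ 1/2  <
A = 1, B = 1 ↦ 0  <
So 2 of the 9 assignments meet the threshold.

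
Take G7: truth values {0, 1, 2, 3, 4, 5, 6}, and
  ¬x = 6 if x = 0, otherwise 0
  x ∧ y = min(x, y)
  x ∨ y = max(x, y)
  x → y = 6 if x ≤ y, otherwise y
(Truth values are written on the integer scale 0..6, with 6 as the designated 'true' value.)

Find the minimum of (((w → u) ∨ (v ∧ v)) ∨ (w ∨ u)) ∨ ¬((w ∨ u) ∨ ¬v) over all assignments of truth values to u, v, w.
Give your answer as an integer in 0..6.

Take u = 0, v = 0, w = 1:
w → u = 1 → 0 = 0
v ∧ v = 0 ∧ 0 = 0
(w → u) ∨ (v ∧ v) = 0 ∨ 0 = 0
w ∨ u = 1 ∨ 0 = 1
((w → u) ∨ (v ∧ v)) ∨ (w ∨ u) = 0 ∨ 1 = 1
w ∨ u = 1 ∨ 0 = 1
¬v = ¬0 = 6
(w ∨ u) ∨ ¬v = 1 ∨ 6 = 6
¬((w ∨ u) ∨ ¬v) = ¬6 = 0
(((w → u) ∨ (v ∧ v)) ∨ (w ∨ u)) ∨ ¬((w ∨ u) ∨ ¬v) = 1 ∨ 0 = 1
No assignment yields a value below 1, so this is the minimum.

1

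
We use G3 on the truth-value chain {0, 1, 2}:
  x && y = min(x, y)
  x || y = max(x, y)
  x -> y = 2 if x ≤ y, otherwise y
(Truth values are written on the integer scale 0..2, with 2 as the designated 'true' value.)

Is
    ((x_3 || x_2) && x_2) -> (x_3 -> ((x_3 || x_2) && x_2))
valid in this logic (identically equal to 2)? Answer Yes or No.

x_2 = 0, x_3 = 0 ↦ 2
x_2 = 0, x_3 = 1 ↦ 2
x_2 = 0, x_3 = 2 ↦ 2
x_2 = 1, x_3 = 0 ↦ 2
x_2 = 1, x_3 = 1 ↦ 2
x_2 = 1, x_3 = 2 ↦ 2
x_2 = 2, x_3 = 0 ↦ 2
x_2 = 2, x_3 = 1 ↦ 2
x_2 = 2, x_3 = 2 ↦ 2
Every assignment gives a value ≥ 2.

Yes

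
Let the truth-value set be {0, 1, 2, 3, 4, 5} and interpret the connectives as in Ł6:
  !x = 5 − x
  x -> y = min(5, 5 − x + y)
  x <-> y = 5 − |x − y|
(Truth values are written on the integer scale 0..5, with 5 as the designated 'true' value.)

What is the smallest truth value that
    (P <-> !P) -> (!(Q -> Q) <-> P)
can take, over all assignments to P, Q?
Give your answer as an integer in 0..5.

3

Take P = 3, Q = 0:
!P = !3 = 2
P <-> !P = 3 <-> 2 = 4
Q -> Q = 0 -> 0 = 5
!(Q -> Q) = !5 = 0
!(Q -> Q) <-> P = 0 <-> 3 = 2
(P <-> !P) -> (!(Q -> Q) <-> P) = 4 -> 2 = 3
No assignment yields a value below 3, so this is the minimum.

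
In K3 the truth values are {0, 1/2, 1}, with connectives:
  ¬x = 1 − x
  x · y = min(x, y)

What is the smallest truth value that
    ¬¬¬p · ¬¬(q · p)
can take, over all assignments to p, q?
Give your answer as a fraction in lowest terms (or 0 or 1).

0

Take p = 0, q = 0:
¬p = ¬0 = 1
¬¬p = ¬1 = 0
¬¬¬p = ¬0 = 1
q · p = 0 · 0 = 0
¬(q · p) = ¬0 = 1
¬¬(q · p) = ¬1 = 0
¬¬¬p · ¬¬(q · p) = 1 · 0 = 0
No assignment yields a value below 0, so this is the minimum.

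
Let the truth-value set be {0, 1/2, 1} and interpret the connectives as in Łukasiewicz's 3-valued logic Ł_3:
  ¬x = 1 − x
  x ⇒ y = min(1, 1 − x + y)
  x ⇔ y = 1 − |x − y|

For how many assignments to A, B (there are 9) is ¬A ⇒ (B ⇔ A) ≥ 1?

7

A = 0, B = 0 ↦ 1  ≥
A = 0, B = 1/2 ↦ 1/2  <
A = 0, B = 1 ↦ 0  <
A = 1/2, B = 0 ↦ 1  ≥
A = 1/2, B = 1/2 ↦ 1  ≥
A = 1/2, B = 1 ↦ 1  ≥
A = 1, B = 0 ↦ 1  ≥
A = 1, B = 1/2 ↦ 1  ≥
A = 1, B = 1 ↦ 1  ≥
So 7 of the 9 assignments meet the threshold.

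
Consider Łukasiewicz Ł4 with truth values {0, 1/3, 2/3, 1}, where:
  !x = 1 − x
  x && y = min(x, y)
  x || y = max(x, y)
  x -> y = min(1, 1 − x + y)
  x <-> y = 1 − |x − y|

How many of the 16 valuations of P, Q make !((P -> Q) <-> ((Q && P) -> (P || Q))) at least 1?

1

P = 0, Q = 0 ↦ 0  <
P = 0, Q = 1/3 ↦ 0  <
P = 0, Q = 2/3 ↦ 0  <
P = 0, Q = 1 ↦ 0  <
P = 1/3, Q = 0 ↦ 1/3  <
P = 1/3, Q = 1/3 ↦ 0  <
P = 1/3, Q = 2/3 ↦ 0  <
P = 1/3, Q = 1 ↦ 0  <
P = 2/3, Q = 0 ↦ 2/3  <
P = 2/3, Q = 1/3 ↦ 1/3  <
P = 2/3, Q = 2/3 ↦ 0  <
P = 2/3, Q = 1 ↦ 0  <
P = 1, Q = 0 ↦ 1  ≥
P = 1, Q = 1/3 ↦ 2/3  <
P = 1, Q = 2/3 ↦ 1/3  <
P = 1, Q = 1 ↦ 0  <
So 1 of the 16 assignments meets the threshold.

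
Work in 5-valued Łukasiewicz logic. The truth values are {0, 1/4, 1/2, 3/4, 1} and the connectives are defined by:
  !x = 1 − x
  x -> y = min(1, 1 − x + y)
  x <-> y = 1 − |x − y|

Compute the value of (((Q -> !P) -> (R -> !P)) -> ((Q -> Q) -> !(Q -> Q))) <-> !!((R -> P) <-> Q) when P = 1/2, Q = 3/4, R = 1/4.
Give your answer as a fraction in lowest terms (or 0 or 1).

1/4

!P = !1/2 = 1/2
Q -> !P = 3/4 -> 1/2 = 3/4
!P = !1/2 = 1/2
R -> !P = 1/4 -> 1/2 = 1
(Q -> !P) -> (R -> !P) = 3/4 -> 1 = 1
Q -> Q = 3/4 -> 3/4 = 1
Q -> Q = 3/4 -> 3/4 = 1
!(Q -> Q) = !1 = 0
(Q -> Q) -> !(Q -> Q) = 1 -> 0 = 0
((Q -> !P) -> (R -> !P)) -> ((Q -> Q) -> !(Q -> Q)) = 1 -> 0 = 0
R -> P = 1/4 -> 1/2 = 1
(R -> P) <-> Q = 1 <-> 3/4 = 3/4
!((R -> P) <-> Q) = !3/4 = 1/4
!!((R -> P) <-> Q) = !1/4 = 3/4
(((Q -> !P) -> (R -> !P)) -> ((Q -> Q) -> !(Q -> Q))) <-> !!((R -> P) <-> Q) = 0 <-> 3/4 = 1/4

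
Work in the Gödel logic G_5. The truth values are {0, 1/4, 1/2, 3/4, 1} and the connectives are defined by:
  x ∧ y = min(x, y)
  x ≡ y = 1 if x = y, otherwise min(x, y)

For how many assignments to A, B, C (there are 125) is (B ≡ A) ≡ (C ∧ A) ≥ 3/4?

value 1: 51 assignments (counts)
value 3/4: 4 assignments (counts)
value 1/2: 11 assignments
value 1/4: 22 assignments
value 0: 37 assignments
So 55 of the 125 assignments meet the threshold.

55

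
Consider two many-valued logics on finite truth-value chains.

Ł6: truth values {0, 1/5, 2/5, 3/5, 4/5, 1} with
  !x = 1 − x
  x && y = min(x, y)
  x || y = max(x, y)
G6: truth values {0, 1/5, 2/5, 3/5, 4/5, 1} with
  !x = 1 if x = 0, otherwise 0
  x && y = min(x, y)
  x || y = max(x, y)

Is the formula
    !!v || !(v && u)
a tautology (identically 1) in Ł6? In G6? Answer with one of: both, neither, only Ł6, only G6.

In Ł6: at u = 1/5, v = 1/5 the value is 4/5 — not a tautology.
In G6: every assignment gives 1 — tautology.

only G6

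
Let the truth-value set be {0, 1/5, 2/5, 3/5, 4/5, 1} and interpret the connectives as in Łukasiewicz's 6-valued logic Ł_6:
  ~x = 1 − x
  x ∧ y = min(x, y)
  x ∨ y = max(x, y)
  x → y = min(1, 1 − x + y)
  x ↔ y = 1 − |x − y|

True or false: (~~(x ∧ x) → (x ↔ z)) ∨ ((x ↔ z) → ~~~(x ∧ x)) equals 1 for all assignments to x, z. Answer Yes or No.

No

Counterexample: take x = 4/5, z = 1/5.
x ∧ x = 4/5 ∧ 4/5 = 4/5
~(x ∧ x) = ~4/5 = 1/5
~~(x ∧ x) = ~1/5 = 4/5
x ↔ z = 4/5 ↔ 1/5 = 2/5
~~(x ∧ x) → (x ↔ z) = 4/5 → 2/5 = 3/5
x ↔ z = 4/5 ↔ 1/5 = 2/5
x ∧ x = 4/5 ∧ 4/5 = 4/5
~(x ∧ x) = ~4/5 = 1/5
~~(x ∧ x) = ~1/5 = 4/5
~~~(x ∧ x) = ~4/5 = 1/5
(x ↔ z) → ~~~(x ∧ x) = 2/5 → 1/5 = 4/5
(~~(x ∧ x) → (x ↔ z)) ∨ ((x ↔ z) → ~~~(x ∧ x)) = 3/5 ∨ 4/5 = 4/5
This gives 4/5 ≠ 1.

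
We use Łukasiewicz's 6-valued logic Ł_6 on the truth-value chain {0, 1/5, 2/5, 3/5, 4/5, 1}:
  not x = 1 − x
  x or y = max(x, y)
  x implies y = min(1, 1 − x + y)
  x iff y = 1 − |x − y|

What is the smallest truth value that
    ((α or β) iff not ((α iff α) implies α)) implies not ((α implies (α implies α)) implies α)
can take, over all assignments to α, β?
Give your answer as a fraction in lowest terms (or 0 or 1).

3/5

Take α = 2/5, β = 3/5:
α or β = 2/5 or 3/5 = 3/5
α iff α = 2/5 iff 2/5 = 1
(α iff α) implies α = 1 implies 2/5 = 2/5
not ((α iff α) implies α) = not 2/5 = 3/5
(α or β) iff not ((α iff α) implies α) = 3/5 iff 3/5 = 1
α implies α = 2/5 implies 2/5 = 1
α implies (α implies α) = 2/5 implies 1 = 1
(α implies (α implies α)) implies α = 1 implies 2/5 = 2/5
not ((α implies (α implies α)) implies α) = not 2/5 = 3/5
((α or β) iff not ((α iff α) implies α)) implies not ((α implies (α implies α)) implies α) = 1 implies 3/5 = 3/5
No assignment yields a value below 3/5, so this is the minimum.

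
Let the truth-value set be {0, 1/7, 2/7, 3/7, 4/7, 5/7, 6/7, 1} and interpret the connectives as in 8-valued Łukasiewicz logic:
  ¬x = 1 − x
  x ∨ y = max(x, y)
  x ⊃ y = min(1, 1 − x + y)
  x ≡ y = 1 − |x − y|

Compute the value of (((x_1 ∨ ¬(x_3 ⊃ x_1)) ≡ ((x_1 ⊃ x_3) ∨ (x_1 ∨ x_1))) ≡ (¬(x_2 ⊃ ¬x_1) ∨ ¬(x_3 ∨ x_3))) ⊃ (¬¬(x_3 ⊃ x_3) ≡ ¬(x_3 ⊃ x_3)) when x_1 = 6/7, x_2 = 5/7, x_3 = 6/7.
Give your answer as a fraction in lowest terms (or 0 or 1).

x_3 ⊃ x_1 = 6/7 ⊃ 6/7 = 1
¬(x_3 ⊃ x_1) = ¬1 = 0
x_1 ∨ ¬(x_3 ⊃ x_1) = 6/7 ∨ 0 = 6/7
x_1 ⊃ x_3 = 6/7 ⊃ 6/7 = 1
x_1 ∨ x_1 = 6/7 ∨ 6/7 = 6/7
(x_1 ⊃ x_3) ∨ (x_1 ∨ x_1) = 1 ∨ 6/7 = 1
(x_1 ∨ ¬(x_3 ⊃ x_1)) ≡ ((x_1 ⊃ x_3) ∨ (x_1 ∨ x_1)) = 6/7 ≡ 1 = 6/7
¬x_1 = ¬6/7 = 1/7
x_2 ⊃ ¬x_1 = 5/7 ⊃ 1/7 = 3/7
¬(x_2 ⊃ ¬x_1) = ¬3/7 = 4/7
x_3 ∨ x_3 = 6/7 ∨ 6/7 = 6/7
¬(x_3 ∨ x_3) = ¬6/7 = 1/7
¬(x_2 ⊃ ¬x_1) ∨ ¬(x_3 ∨ x_3) = 4/7 ∨ 1/7 = 4/7
((x_1 ∨ ¬(x_3 ⊃ x_1)) ≡ ((x_1 ⊃ x_3) ∨ (x_1 ∨ x_1))) ≡ (¬(x_2 ⊃ ¬x_1) ∨ ¬(x_3 ∨ x_3)) = 6/7 ≡ 4/7 = 5/7
x_3 ⊃ x_3 = 6/7 ⊃ 6/7 = 1
¬(x_3 ⊃ x_3) = ¬1 = 0
¬¬(x_3 ⊃ x_3) = ¬0 = 1
x_3 ⊃ x_3 = 6/7 ⊃ 6/7 = 1
¬(x_3 ⊃ x_3) = ¬1 = 0
¬¬(x_3 ⊃ x_3) ≡ ¬(x_3 ⊃ x_3) = 1 ≡ 0 = 0
(((x_1 ∨ ¬(x_3 ⊃ x_1)) ≡ ((x_1 ⊃ x_3) ∨ (x_1 ∨ x_1))) ≡ (¬(x_2 ⊃ ¬x_1) ∨ ¬(x_3 ∨ x_3))) ⊃ (¬¬(x_3 ⊃ x_3) ≡ ¬(x_3 ⊃ x_3)) = 5/7 ⊃ 0 = 2/7

2/7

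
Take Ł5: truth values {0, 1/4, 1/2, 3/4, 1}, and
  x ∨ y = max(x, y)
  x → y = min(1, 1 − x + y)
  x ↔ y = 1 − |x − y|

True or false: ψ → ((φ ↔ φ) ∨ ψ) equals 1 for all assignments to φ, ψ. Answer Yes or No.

Yes

At φ = 1/4, ψ = 0, for instance:
φ ↔ φ = 1/4 ↔ 1/4 = 1
(φ ↔ φ) ∨ ψ = 1 ∨ 0 = 1
ψ → ((φ ↔ φ) ∨ ψ) = 0 → 1 = 1
and checking the remaining 24 assignments likewise gives ≥ 1 in every case.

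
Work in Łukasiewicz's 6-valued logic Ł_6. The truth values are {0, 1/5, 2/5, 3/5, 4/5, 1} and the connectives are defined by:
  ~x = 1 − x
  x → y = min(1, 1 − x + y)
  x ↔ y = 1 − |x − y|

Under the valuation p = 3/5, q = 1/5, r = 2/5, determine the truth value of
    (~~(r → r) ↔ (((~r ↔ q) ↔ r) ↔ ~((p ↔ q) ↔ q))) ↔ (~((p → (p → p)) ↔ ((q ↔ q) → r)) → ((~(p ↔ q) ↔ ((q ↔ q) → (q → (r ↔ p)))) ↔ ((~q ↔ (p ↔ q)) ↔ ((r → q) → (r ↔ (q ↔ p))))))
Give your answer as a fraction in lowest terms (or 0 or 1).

3/5

r → r = 2/5 → 2/5 = 1
~(r → r) = ~1 = 0
~~(r → r) = ~0 = 1
~r = ~2/5 = 3/5
~r ↔ q = 3/5 ↔ 1/5 = 3/5
(~r ↔ q) ↔ r = 3/5 ↔ 2/5 = 4/5
p ↔ q = 3/5 ↔ 1/5 = 3/5
(p ↔ q) ↔ q = 3/5 ↔ 1/5 = 3/5
~((p ↔ q) ↔ q) = ~3/5 = 2/5
((~r ↔ q) ↔ r) ↔ ~((p ↔ q) ↔ q) = 4/5 ↔ 2/5 = 3/5
~~(r → r) ↔ (((~r ↔ q) ↔ r) ↔ ~((p ↔ q) ↔ q)) = 1 ↔ 3/5 = 3/5
p → p = 3/5 → 3/5 = 1
p → (p → p) = 3/5 → 1 = 1
q ↔ q = 1/5 ↔ 1/5 = 1
(q ↔ q) → r = 1 → 2/5 = 2/5
(p → (p → p)) ↔ ((q ↔ q) → r) = 1 ↔ 2/5 = 2/5
~((p → (p → p)) ↔ ((q ↔ q) → r)) = ~2/5 = 3/5
p ↔ q = 3/5 ↔ 1/5 = 3/5
~(p ↔ q) = ~3/5 = 2/5
q ↔ q = 1/5 ↔ 1/5 = 1
r ↔ p = 2/5 ↔ 3/5 = 4/5
q → (r ↔ p) = 1/5 → 4/5 = 1
(q ↔ q) → (q → (r ↔ p)) = 1 → 1 = 1
~(p ↔ q) ↔ ((q ↔ q) → (q → (r ↔ p))) = 2/5 ↔ 1 = 2/5
~q = ~1/5 = 4/5
p ↔ q = 3/5 ↔ 1/5 = 3/5
~q ↔ (p ↔ q) = 4/5 ↔ 3/5 = 4/5
r → q = 2/5 → 1/5 = 4/5
q ↔ p = 1/5 ↔ 3/5 = 3/5
r ↔ (q ↔ p) = 2/5 ↔ 3/5 = 4/5
(r → q) → (r ↔ (q ↔ p)) = 4/5 → 4/5 = 1
(~q ↔ (p ↔ q)) ↔ ((r → q) → (r ↔ (q ↔ p))) = 4/5 ↔ 1 = 4/5
(~(p ↔ q) ↔ ((q ↔ q) → (q → (r ↔ p)))) ↔ ((~q ↔ (p ↔ q)) ↔ ((r → q) → (r ↔ (q ↔ p)))) = 2/5 ↔ 4/5 = 3/5
~((p → (p → p)) ↔ ((q ↔ q) → r)) → ((~(p ↔ q) ↔ ((q ↔ q) → (q → (r ↔ p)))) ↔ ((~q ↔ (p ↔ q)) ↔ ((r → q) → (r ↔ (q ↔ p))))) = 3/5 → 3/5 = 1
(~~(r → r) ↔ (((~r ↔ q) ↔ r) ↔ ~((p ↔ q) ↔ q))) ↔ (~((p → (p → p)) ↔ ((q ↔ q) → r)) → ((~(p ↔ q) ↔ ((q ↔ q) → (q → (r ↔ p)))) ↔ ((~q ↔ (p ↔ q)) ↔ ((r → q) → (r ↔ (q ↔ p)))))) = 3/5 ↔ 1 = 3/5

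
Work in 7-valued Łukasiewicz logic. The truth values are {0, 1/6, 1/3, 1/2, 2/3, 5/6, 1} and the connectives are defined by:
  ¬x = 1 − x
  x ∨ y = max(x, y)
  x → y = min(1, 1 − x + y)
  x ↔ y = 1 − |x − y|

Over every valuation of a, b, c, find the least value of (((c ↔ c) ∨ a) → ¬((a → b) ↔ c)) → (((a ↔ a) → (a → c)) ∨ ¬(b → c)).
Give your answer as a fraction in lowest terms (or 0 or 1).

Take a = 1/2, b = 1/2, c = 0:
c ↔ c = 0 ↔ 0 = 1
(c ↔ c) ∨ a = 1 ∨ 1/2 = 1
a → b = 1/2 → 1/2 = 1
(a → b) ↔ c = 1 ↔ 0 = 0
¬((a → b) ↔ c) = ¬0 = 1
((c ↔ c) ∨ a) → ¬((a → b) ↔ c) = 1 → 1 = 1
a ↔ a = 1/2 ↔ 1/2 = 1
a → c = 1/2 → 0 = 1/2
(a ↔ a) → (a → c) = 1 → 1/2 = 1/2
b → c = 1/2 → 0 = 1/2
¬(b → c) = ¬1/2 = 1/2
((a ↔ a) → (a → c)) ∨ ¬(b → c) = 1/2 ∨ 1/2 = 1/2
(((c ↔ c) ∨ a) → ¬((a → b) ↔ c)) → (((a ↔ a) → (a → c)) ∨ ¬(b → c)) = 1 → 1/2 = 1/2
No assignment yields a value below 1/2, so this is the minimum.

1/2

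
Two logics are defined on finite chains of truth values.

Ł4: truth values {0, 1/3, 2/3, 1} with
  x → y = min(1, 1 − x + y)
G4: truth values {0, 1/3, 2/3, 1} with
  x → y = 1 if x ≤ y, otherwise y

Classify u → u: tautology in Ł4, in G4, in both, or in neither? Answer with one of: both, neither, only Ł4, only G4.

both

In Ł4: every assignment gives 1 — tautology.
In G4: every assignment gives 1 — tautology.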